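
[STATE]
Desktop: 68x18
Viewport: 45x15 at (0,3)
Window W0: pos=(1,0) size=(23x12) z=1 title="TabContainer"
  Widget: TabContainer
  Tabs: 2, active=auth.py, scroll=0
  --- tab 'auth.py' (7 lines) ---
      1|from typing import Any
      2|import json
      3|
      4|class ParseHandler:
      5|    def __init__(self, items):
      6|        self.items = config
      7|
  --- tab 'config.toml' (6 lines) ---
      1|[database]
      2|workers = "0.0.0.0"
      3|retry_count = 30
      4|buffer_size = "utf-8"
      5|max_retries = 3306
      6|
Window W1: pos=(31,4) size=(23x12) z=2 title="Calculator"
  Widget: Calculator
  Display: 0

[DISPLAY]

 ┃[auth.py]│ config.tom┃                     
 ┃─────────────────────┃       ┏━━━━━━━━━━━━━
 ┃from typing import An┃       ┃ Calculator  
 ┃import json          ┃       ┠─────────────
 ┃                     ┃       ┃             
 ┃class ParseHandler:  ┃       ┃┌───┬───┬───┬
 ┃    def __init__(self┃       ┃│ 7 │ 8 │ 9 │
 ┃        self.items = ┃       ┃├───┼───┼───┼
 ┗━━━━━━━━━━━━━━━━━━━━━┛       ┃│ 4 │ 5 │ 6 │
                               ┃├───┼───┼───┼
                               ┃│ 1 │ 2 │ 3 │
                               ┃└───┴───┴───┴
                               ┗━━━━━━━━━━━━━
                                             
                                             


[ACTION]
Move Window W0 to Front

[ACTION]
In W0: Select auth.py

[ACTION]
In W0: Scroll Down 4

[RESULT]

 ┃[auth.py]│ config.tom┃                     
 ┃─────────────────────┃       ┏━━━━━━━━━━━━━
 ┃    def __init__(self┃       ┃ Calculator  
 ┃        self.items = ┃       ┠─────────────
 ┃                     ┃       ┃             
 ┃                     ┃       ┃┌───┬───┬───┬
 ┃                     ┃       ┃│ 7 │ 8 │ 9 │
 ┃                     ┃       ┃├───┼───┼───┼
 ┗━━━━━━━━━━━━━━━━━━━━━┛       ┃│ 4 │ 5 │ 6 │
                               ┃├───┼───┼───┼
                               ┃│ 1 │ 2 │ 3 │
                               ┃└───┴───┴───┴
                               ┗━━━━━━━━━━━━━
                                             
                                             


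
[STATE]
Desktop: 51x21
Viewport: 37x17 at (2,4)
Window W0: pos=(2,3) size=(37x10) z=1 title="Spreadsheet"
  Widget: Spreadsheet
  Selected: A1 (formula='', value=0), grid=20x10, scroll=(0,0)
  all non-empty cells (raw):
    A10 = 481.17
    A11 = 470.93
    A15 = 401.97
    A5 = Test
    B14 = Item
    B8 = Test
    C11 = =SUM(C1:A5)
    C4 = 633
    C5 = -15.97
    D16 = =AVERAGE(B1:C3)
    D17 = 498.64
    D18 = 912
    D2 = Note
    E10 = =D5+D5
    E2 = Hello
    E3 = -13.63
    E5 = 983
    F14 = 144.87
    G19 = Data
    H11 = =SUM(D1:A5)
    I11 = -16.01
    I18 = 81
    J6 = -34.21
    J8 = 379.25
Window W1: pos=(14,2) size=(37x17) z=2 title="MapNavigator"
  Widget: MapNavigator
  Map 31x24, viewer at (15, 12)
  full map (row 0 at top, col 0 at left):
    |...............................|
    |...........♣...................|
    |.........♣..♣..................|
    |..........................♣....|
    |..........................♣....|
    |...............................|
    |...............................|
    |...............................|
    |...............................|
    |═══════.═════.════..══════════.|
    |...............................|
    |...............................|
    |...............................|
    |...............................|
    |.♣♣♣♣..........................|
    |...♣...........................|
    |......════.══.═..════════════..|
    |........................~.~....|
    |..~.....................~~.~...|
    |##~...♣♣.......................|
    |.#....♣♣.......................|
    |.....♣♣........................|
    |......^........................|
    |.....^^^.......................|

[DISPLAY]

┃ Spreadshee┠────────────────────────
┠───────────┃  ......................
┃A1:        ┃  ......................
┃       A   ┃  ......................
┃-----------┃  ═══════.═════.════..══
┃  1      [0┃  ......................
┃  2        ┃  ......................
┃  3        ┃  ...............@......
┗━━━━━━━━━━━┃  ......................
            ┃  .♣♣♣♣.................
            ┃  ...♣..................
            ┃  ......════.══.═..═════
            ┃  ......................
            ┃  ..~...................
            ┗━━━━━━━━━━━━━━━━━━━━━━━━
                                     
                                     


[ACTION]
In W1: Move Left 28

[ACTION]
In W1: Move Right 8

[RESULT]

┃ Spreadshee┠────────────────────────
┠───────────┃         ...............
┃A1:        ┃         ...............
┃       A   ┃         ...............
┃-----------┃         ═══════.═════.═
┃  1      [0┃         ...............
┃  2        ┃         ...............
┃  3        ┃         ........@......
┗━━━━━━━━━━━┃         ...............
            ┃         .♣♣♣♣..........
            ┃         ...♣...........
            ┃         ......════.══.═
            ┃         ...............
            ┃         ..~............
            ┗━━━━━━━━━━━━━━━━━━━━━━━━
                                     
                                     


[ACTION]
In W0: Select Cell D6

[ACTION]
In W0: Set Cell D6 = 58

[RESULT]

┃ Spreadshee┠────────────────────────
┠───────────┃         ...............
┃D6: 58     ┃         ...............
┃       A   ┃         ...............
┃-----------┃         ═══════.═════.═
┃  1        ┃         ...............
┃  2        ┃         ...............
┃  3        ┃         ........@......
┗━━━━━━━━━━━┃         ...............
            ┃         .♣♣♣♣..........
            ┃         ...♣...........
            ┃         ......════.══.═
            ┃         ...............
            ┃         ..~............
            ┗━━━━━━━━━━━━━━━━━━━━━━━━
                                     
                                     


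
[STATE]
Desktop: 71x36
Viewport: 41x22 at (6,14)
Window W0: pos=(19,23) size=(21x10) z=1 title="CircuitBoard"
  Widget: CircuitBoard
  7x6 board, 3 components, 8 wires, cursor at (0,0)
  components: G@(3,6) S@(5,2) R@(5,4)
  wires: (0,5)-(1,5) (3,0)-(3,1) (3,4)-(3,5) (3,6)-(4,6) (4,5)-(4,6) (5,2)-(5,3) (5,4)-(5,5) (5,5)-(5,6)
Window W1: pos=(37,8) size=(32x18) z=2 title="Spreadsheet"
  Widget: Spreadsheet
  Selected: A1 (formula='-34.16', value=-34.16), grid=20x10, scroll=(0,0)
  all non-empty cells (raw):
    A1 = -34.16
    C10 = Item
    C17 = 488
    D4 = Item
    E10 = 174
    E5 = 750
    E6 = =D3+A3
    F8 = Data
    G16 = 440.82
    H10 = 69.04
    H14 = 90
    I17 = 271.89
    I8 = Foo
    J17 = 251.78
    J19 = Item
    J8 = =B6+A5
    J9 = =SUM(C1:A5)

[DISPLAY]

                               ┃  1 [-34.
                               ┃  2      
                               ┃  3      
                               ┃  4      
                               ┃  5      
                               ┃  6      
                               ┃  7      
                               ┃  8      
                               ┃  9      
             ┏━━━━━━━━━━━━━━━━━┃ 10      
             ┃ CircuitBoard    ┃ 11      
             ┠─────────────────┗━━━━━━━━━
             ┃   0 1 2 3 4 5 6   ┃       
             ┃0  [.]             ┃       
             ┃                   ┃       
             ┃1                  ┃       
             ┃                   ┃       
             ┃2                  ┃       
             ┗━━━━━━━━━━━━━━━━━━━┛       
                                         
                                         
                                         


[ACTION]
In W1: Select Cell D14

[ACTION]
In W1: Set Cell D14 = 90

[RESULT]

                               ┃  1   -34
                               ┃  2      
                               ┃  3      
                               ┃  4      
                               ┃  5      
                               ┃  6      
                               ┃  7      
                               ┃  8      
                               ┃  9      
             ┏━━━━━━━━━━━━━━━━━┃ 10      
             ┃ CircuitBoard    ┃ 11      
             ┠─────────────────┗━━━━━━━━━
             ┃   0 1 2 3 4 5 6   ┃       
             ┃0  [.]             ┃       
             ┃                   ┃       
             ┃1                  ┃       
             ┃                   ┃       
             ┃2                  ┃       
             ┗━━━━━━━━━━━━━━━━━━━┛       
                                         
                                         
                                         


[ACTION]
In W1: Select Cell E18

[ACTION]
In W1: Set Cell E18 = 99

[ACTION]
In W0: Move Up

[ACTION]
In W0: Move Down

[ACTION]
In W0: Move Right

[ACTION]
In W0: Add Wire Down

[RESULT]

                               ┃  1   -34
                               ┃  2      
                               ┃  3      
                               ┃  4      
                               ┃  5      
                               ┃  6      
                               ┃  7      
                               ┃  8      
                               ┃  9      
             ┏━━━━━━━━━━━━━━━━━┃ 10      
             ┃ CircuitBoard    ┃ 11      
             ┠─────────────────┗━━━━━━━━━
             ┃   0 1 2 3 4 5 6   ┃       
             ┃0                  ┃       
             ┃                   ┃       
             ┃1      [.]         ┃       
             ┃        │          ┃       
             ┃2       ·          ┃       
             ┗━━━━━━━━━━━━━━━━━━━┛       
                                         
                                         
                                         


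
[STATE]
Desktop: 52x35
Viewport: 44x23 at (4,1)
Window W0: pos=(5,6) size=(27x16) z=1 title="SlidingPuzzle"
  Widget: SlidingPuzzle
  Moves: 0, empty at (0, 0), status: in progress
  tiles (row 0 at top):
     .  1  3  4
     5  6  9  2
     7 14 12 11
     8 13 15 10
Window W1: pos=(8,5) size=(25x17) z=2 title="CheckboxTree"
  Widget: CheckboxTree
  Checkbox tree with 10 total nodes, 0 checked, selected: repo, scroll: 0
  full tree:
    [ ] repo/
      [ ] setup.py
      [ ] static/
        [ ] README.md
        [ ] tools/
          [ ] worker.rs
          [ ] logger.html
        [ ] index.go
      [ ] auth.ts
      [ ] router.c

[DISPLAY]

                                            
                                            
                                            
                                            
    ┏━━━━━━━━━━━━━━━━━━━━━━━┓               
 ┏━━┃ CheckboxTree          ┃               
 ┃ S┠───────────────────────┨               
 ┠──┃>[ ] repo/             ┃               
 ┃┌─┃   [ ] setup.py        ┃               
 ┃│ ┃   [ ] static/         ┃               
 ┃├─┃     [ ] README.md     ┃               
 ┃│ ┃     [ ] tools/        ┃               
 ┃├─┃       [ ] worker.rs   ┃               
 ┃│ ┃       [ ] logger.html ┃               
 ┃├─┃     [ ] index.go      ┃               
 ┃│ ┃   [ ] auth.ts         ┃               
 ┃└─┃   [ ] router.c        ┃               
 ┃Mo┃                       ┃               
 ┃  ┃                       ┃               
 ┃  ┃                       ┃               
 ┗━━┗━━━━━━━━━━━━━━━━━━━━━━━┛               
                                            
                                            


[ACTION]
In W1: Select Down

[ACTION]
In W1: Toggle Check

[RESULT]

                                            
                                            
                                            
                                            
    ┏━━━━━━━━━━━━━━━━━━━━━━━┓               
 ┏━━┃ CheckboxTree          ┃               
 ┃ S┠───────────────────────┨               
 ┠──┃ [-] repo/             ┃               
 ┃┌─┃>  [x] setup.py        ┃               
 ┃│ ┃   [ ] static/         ┃               
 ┃├─┃     [ ] README.md     ┃               
 ┃│ ┃     [ ] tools/        ┃               
 ┃├─┃       [ ] worker.rs   ┃               
 ┃│ ┃       [ ] logger.html ┃               
 ┃├─┃     [ ] index.go      ┃               
 ┃│ ┃   [ ] auth.ts         ┃               
 ┃└─┃   [ ] router.c        ┃               
 ┃Mo┃                       ┃               
 ┃  ┃                       ┃               
 ┃  ┃                       ┃               
 ┗━━┗━━━━━━━━━━━━━━━━━━━━━━━┛               
                                            
                                            


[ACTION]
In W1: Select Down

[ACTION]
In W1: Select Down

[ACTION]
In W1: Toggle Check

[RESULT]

                                            
                                            
                                            
                                            
    ┏━━━━━━━━━━━━━━━━━━━━━━━┓               
 ┏━━┃ CheckboxTree          ┃               
 ┃ S┠───────────────────────┨               
 ┠──┃ [-] repo/             ┃               
 ┃┌─┃   [x] setup.py        ┃               
 ┃│ ┃   [-] static/         ┃               
 ┃├─┃>    [x] README.md     ┃               
 ┃│ ┃     [ ] tools/        ┃               
 ┃├─┃       [ ] worker.rs   ┃               
 ┃│ ┃       [ ] logger.html ┃               
 ┃├─┃     [ ] index.go      ┃               
 ┃│ ┃   [ ] auth.ts         ┃               
 ┃└─┃   [ ] router.c        ┃               
 ┃Mo┃                       ┃               
 ┃  ┃                       ┃               
 ┃  ┃                       ┃               
 ┗━━┗━━━━━━━━━━━━━━━━━━━━━━━┛               
                                            
                                            


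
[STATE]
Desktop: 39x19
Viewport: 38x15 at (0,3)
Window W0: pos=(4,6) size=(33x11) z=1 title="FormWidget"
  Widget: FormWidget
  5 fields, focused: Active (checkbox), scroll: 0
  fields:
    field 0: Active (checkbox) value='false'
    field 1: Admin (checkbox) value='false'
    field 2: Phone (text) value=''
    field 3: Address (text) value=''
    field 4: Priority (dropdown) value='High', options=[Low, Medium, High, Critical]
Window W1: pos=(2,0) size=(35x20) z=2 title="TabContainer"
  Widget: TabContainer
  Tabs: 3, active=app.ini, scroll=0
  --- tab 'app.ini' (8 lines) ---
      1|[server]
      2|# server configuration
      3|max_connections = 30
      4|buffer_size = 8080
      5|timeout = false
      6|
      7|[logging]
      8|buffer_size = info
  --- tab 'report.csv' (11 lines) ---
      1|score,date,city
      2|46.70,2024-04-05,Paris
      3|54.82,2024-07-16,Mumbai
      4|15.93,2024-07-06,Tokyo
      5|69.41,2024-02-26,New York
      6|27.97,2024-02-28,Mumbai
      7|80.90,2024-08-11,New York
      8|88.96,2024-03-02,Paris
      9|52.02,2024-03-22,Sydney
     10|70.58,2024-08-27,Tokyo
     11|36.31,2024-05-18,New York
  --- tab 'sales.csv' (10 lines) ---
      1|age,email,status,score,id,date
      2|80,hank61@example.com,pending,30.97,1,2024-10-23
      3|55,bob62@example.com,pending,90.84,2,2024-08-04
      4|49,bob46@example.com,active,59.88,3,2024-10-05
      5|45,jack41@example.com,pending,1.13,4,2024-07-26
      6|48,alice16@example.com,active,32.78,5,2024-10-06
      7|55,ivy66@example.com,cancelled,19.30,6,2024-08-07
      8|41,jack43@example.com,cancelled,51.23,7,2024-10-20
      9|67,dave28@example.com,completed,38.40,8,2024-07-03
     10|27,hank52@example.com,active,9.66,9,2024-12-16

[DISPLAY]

  ┃[app.ini]│ report.csv │ sales.csv┃ 
  ┃─────────────────────────────────┃ 
  ┃[server]                         ┃ 
  ┃# server configuration           ┃ 
  ┃max_connections = 30             ┃ 
  ┃buffer_size = 8080               ┃ 
  ┃timeout = false                  ┃ 
  ┃                                 ┃ 
  ┃[logging]                        ┃ 
  ┃buffer_size = info               ┃ 
  ┃                                 ┃ 
  ┃                                 ┃ 
  ┃                                 ┃ 
  ┃                                 ┃ 
  ┃                                 ┃ 


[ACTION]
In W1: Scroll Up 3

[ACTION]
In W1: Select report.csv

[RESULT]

  ┃ app.ini │[report.csv]│ sales.csv┃ 
  ┃─────────────────────────────────┃ 
  ┃score,date,city                  ┃ 
  ┃46.70,2024-04-05,Paris           ┃ 
  ┃54.82,2024-07-16,Mumbai          ┃ 
  ┃15.93,2024-07-06,Tokyo           ┃ 
  ┃69.41,2024-02-26,New York        ┃ 
  ┃27.97,2024-02-28,Mumbai          ┃ 
  ┃80.90,2024-08-11,New York        ┃ 
  ┃88.96,2024-03-02,Paris           ┃ 
  ┃52.02,2024-03-22,Sydney          ┃ 
  ┃70.58,2024-08-27,Tokyo           ┃ 
  ┃36.31,2024-05-18,New York        ┃ 
  ┃                                 ┃ 
  ┃                                 ┃ 


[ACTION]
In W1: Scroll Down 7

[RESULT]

  ┃ app.ini │[report.csv]│ sales.csv┃ 
  ┃─────────────────────────────────┃ 
  ┃88.96,2024-03-02,Paris           ┃ 
  ┃52.02,2024-03-22,Sydney          ┃ 
  ┃70.58,2024-08-27,Tokyo           ┃ 
  ┃36.31,2024-05-18,New York        ┃ 
  ┃                                 ┃ 
  ┃                                 ┃ 
  ┃                                 ┃ 
  ┃                                 ┃ 
  ┃                                 ┃ 
  ┃                                 ┃ 
  ┃                                 ┃ 
  ┃                                 ┃ 
  ┃                                 ┃ 


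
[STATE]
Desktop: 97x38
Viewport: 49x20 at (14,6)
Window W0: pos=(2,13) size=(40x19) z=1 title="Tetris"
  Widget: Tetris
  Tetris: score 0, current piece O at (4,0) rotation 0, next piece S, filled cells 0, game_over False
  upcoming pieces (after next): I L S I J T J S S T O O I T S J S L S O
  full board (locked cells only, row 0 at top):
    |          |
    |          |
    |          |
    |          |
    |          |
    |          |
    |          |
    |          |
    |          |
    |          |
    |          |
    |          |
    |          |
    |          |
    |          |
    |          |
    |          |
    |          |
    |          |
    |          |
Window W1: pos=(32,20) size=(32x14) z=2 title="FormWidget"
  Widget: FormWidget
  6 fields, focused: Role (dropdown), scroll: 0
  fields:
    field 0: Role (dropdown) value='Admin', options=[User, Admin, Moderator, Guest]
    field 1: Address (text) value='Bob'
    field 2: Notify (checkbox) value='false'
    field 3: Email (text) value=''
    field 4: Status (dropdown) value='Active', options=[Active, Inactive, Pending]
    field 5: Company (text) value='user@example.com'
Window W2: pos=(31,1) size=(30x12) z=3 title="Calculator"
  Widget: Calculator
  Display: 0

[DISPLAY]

                 ┃│ 7 │ 8 │ 9 │ ÷ │           ┃  
                 ┃├───┼───┼───┼───┤           ┃  
                 ┃│ 4 │ 5 │ 6 │ × │           ┃  
                 ┃├───┼───┼───┼───┤           ┃  
                 ┃│ 1 │ 2 │ 3 │ - │           ┃  
                 ┃└───┴───┴───┴───┘           ┃  
                 ┗━━━━━━━━━━━━━━━━━━━━━━━━━━━━┛  
━━━━━━━━━━━━━━━━━━━━━━━━━━━┓                     
                           ┃                     
───────────────────────────┨                     
Next:                      ┃                     
 ░░                        ┃                     
░░                         ┃                     
                           ┃                     
                  ┏━━━━━━━━━━━━━━━━━━━━━━━━━━━━━━
                  ┃ FormWidget                   
Score:            ┠──────────────────────────────
0                 ┃> Role:       [Admin        ▼]
                  ┃  Address:    [Bob           ]
                  ┃  Notify:     [ ]             


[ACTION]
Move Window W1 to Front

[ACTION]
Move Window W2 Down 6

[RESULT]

                                                 
                 ┏━━━━━━━━━━━━━━━━━━━━━━━━━━━━┓  
                 ┃ Calculator                 ┃  
                 ┠────────────────────────────┨  
                 ┃                           0┃  
                 ┃┌───┬───┬───┬───┐           ┃  
                 ┃│ 7 │ 8 │ 9 │ ÷ │           ┃  
━━━━━━━━━━━━━━━━━┃├───┼───┼───┼───┤           ┃  
                 ┃│ 4 │ 5 │ 6 │ × │           ┃  
─────────────────┃├───┼───┼───┼───┤           ┃  
Next:            ┃│ 1 │ 2 │ 3 │ - │           ┃  
 ░░              ┃└───┴───┴───┴───┘           ┃  
░░               ┗━━━━━━━━━━━━━━━━━━━━━━━━━━━━┛  
                           ┃                     
                  ┏━━━━━━━━━━━━━━━━━━━━━━━━━━━━━━
                  ┃ FormWidget                   
Score:            ┠──────────────────────────────
0                 ┃> Role:       [Admin        ▼]
                  ┃  Address:    [Bob           ]
                  ┃  Notify:     [ ]             


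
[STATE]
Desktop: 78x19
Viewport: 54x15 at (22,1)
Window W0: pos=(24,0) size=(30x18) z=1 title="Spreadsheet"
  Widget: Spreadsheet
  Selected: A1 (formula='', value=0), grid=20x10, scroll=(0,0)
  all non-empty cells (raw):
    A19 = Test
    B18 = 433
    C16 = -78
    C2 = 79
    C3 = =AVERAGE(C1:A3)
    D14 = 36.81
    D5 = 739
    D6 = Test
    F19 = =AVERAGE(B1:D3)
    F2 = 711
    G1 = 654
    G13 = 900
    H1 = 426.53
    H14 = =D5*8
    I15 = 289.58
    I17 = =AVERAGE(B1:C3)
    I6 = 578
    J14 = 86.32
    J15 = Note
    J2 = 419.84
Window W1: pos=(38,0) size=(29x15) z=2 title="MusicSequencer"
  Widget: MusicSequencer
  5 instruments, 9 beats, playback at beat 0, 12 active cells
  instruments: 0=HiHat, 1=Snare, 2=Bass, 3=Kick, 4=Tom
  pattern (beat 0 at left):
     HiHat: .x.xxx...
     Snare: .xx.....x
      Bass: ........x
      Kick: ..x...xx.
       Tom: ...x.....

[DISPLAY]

  ┃ Spreadsheet ┃ MusicSequencer            ┃         
  ┠─────────────┠───────────────────────────┨         
  ┃A1:          ┃      ▼12345678            ┃         
  ┃       A     ┃ HiHat·█·███···            ┃         
  ┃-------------┃ Snare·██·····█            ┃         
  ┃  1      [0] ┃  Bass········█            ┃         
  ┃  2        0 ┃  Kick··█···██·            ┃         
  ┃  3        0 ┃   Tom···█·····            ┃         
  ┃  4        0 ┃                           ┃         
  ┃  5        0 ┃                           ┃         
  ┃  6        0 ┃                           ┃         
  ┃  7        0 ┃                           ┃         
  ┃  8        0 ┃                           ┃         
  ┃  9        0 ┗━━━━━━━━━━━━━━━━━━━━━━━━━━━┛         
  ┃ 10        0       0       0┃                      


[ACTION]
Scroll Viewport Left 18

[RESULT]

                    ┃ Spreadsheet ┃ MusicSequencer    
                    ┠─────────────┠───────────────────
                    ┃A1:          ┃      ▼12345678    
                    ┃       A     ┃ HiHat·█·███···    
                    ┃-------------┃ Snare·██·····█    
                    ┃  1      [0] ┃  Bass········█    
                    ┃  2        0 ┃  Kick··█···██·    
                    ┃  3        0 ┃   Tom···█·····    
                    ┃  4        0 ┃                   
                    ┃  5        0 ┃                   
                    ┃  6        0 ┃                   
                    ┃  7        0 ┃                   
                    ┃  8        0 ┃                   
                    ┃  9        0 ┗━━━━━━━━━━━━━━━━━━━
                    ┃ 10        0       0       0┃    


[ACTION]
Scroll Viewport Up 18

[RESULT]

                    ┏━━━━━━━━━━━━━┏━━━━━━━━━━━━━━━━━━━
                    ┃ Spreadsheet ┃ MusicSequencer    
                    ┠─────────────┠───────────────────
                    ┃A1:          ┃      ▼12345678    
                    ┃       A     ┃ HiHat·█·███···    
                    ┃-------------┃ Snare·██·····█    
                    ┃  1      [0] ┃  Bass········█    
                    ┃  2        0 ┃  Kick··█···██·    
                    ┃  3        0 ┃   Tom···█·····    
                    ┃  4        0 ┃                   
                    ┃  5        0 ┃                   
                    ┃  6        0 ┃                   
                    ┃  7        0 ┃                   
                    ┃  8        0 ┃                   
                    ┃  9        0 ┗━━━━━━━━━━━━━━━━━━━


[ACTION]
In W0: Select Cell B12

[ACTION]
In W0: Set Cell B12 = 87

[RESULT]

                    ┏━━━━━━━━━━━━━┏━━━━━━━━━━━━━━━━━━━
                    ┃ Spreadsheet ┃ MusicSequencer    
                    ┠─────────────┠───────────────────
                    ┃B12: 87      ┃      ▼12345678    
                    ┃       A     ┃ HiHat·█·███···    
                    ┃-------------┃ Snare·██·····█    
                    ┃  1        0 ┃  Bass········█    
                    ┃  2        0 ┃  Kick··█···██·    
                    ┃  3        0 ┃   Tom···█·····    
                    ┃  4        0 ┃                   
                    ┃  5        0 ┃                   
                    ┃  6        0 ┃                   
                    ┃  7        0 ┃                   
                    ┃  8        0 ┃                   
                    ┃  9        0 ┗━━━━━━━━━━━━━━━━━━━


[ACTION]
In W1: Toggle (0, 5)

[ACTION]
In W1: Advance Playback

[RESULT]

                    ┏━━━━━━━━━━━━━┏━━━━━━━━━━━━━━━━━━━
                    ┃ Spreadsheet ┃ MusicSequencer    
                    ┠─────────────┠───────────────────
                    ┃B12: 87      ┃      0▼2345678    
                    ┃       A     ┃ HiHat·█·██····    
                    ┃-------------┃ Snare·██·····█    
                    ┃  1        0 ┃  Bass········█    
                    ┃  2        0 ┃  Kick··█···██·    
                    ┃  3        0 ┃   Tom···█·····    
                    ┃  4        0 ┃                   
                    ┃  5        0 ┃                   
                    ┃  6        0 ┃                   
                    ┃  7        0 ┃                   
                    ┃  8        0 ┃                   
                    ┃  9        0 ┗━━━━━━━━━━━━━━━━━━━


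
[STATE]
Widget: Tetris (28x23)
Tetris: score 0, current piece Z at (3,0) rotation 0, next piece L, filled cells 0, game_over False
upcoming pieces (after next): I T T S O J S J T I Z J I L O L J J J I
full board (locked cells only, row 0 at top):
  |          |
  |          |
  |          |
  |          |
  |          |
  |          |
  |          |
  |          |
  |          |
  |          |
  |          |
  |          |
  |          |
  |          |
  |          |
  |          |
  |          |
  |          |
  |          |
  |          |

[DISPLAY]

   ▓▓     │Next:            
    ▓▓    │  ▒              
          │▒▒▒              
          │                 
          │                 
          │                 
          │Score:           
          │0                
          │                 
          │                 
          │                 
          │                 
          │                 
          │                 
          │                 
          │                 
          │                 
          │                 
          │                 
          │                 
          │                 
          │                 
          │                 


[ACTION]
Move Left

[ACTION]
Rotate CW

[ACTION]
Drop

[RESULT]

          │Next:            
   ▓      │  ▒              
  ▓▓      │▒▒▒              
  ▓       │                 
          │                 
          │                 
          │Score:           
          │0                
          │                 
          │                 
          │                 
          │                 
          │                 
          │                 
          │                 
          │                 
          │                 
          │                 
          │                 
          │                 
          │                 
          │                 
          │                 


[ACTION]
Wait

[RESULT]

          │Next:            
          │  ▒              
   ▓      │▒▒▒              
  ▓▓      │                 
  ▓       │                 
          │                 
          │Score:           
          │0                
          │                 
          │                 
          │                 
          │                 
          │                 
          │                 
          │                 
          │                 
          │                 
          │                 
          │                 
          │                 
          │                 
          │                 
          │                 


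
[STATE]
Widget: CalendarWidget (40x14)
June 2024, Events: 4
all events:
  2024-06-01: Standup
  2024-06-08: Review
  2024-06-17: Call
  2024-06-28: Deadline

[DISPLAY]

               June 2024                
Mo Tu We Th Fr Sa Su                    
                1*  2                   
 3  4  5  6  7  8*  9                   
10 11 12 13 14 15 16                    
17* 18 19 20 21 22 23                   
24 25 26 27 28* 29 30                   
                                        
                                        
                                        
                                        
                                        
                                        
                                        


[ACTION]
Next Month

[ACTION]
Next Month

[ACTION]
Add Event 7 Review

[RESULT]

              August 2024               
Mo Tu We Th Fr Sa Su                    
          1  2  3  4                    
 5  6  7*  8  9 10 11                   
12 13 14 15 16 17 18                    
19 20 21 22 23 24 25                    
26 27 28 29 30 31                       
                                        
                                        
                                        
                                        
                                        
                                        
                                        


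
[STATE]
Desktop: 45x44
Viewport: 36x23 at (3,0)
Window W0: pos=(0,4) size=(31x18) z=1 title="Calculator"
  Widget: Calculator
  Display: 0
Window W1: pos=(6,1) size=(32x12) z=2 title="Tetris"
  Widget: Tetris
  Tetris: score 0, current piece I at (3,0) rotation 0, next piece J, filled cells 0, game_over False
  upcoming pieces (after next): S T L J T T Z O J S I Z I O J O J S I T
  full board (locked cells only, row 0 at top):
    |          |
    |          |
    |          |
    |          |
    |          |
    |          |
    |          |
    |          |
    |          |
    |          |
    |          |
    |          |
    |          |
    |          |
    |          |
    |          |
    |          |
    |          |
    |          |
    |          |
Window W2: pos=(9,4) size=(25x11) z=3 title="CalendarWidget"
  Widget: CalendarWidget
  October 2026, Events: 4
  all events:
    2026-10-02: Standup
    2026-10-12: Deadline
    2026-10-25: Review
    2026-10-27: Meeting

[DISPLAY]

                                    
   ┏━━━━━━━━━━━━━━━━━━━━━━━━━━━━━━┓ 
   ┃ Tetris                       ┃ 
   ┠──────────────────────────────┨ 
━━━┃  ┏━━━━━━━━━━━━━━━━━━━━━━━┓   ┃ 
alc┃  ┃ CalendarWidget        ┃   ┃ 
───┃  ┠───────────────────────┨   ┃ 
   ┃  ┃      October 2026     ┃   ┃ 
──┬┃  ┃Mo Tu We Th Fr Sa Su   ┃   ┃ 
7 │┃  ┃          1  2*  3  4  ┃   ┃ 
──┼┃  ┃ 5  6  7  8  9 10 11   ┃   ┃ 
4 │┃  ┃12* 13 14 15 16 17 18  ┃   ┃ 
──┼┗━━┃19 20 21 22 23 24 25*  ┃━━━┛ 
1 │ 2 ┃26 27* 28 29 30 31     ┃     
──┼───┗━━━━━━━━━━━━━━━━━━━━━━━┛     
0 │ . │ = │ + │            ┃        
──┼───┼───┼───┤            ┃        
C │ MC│ MR│ M+│            ┃        
──┴───┴───┴───┘            ┃        
                           ┃        
                           ┃        
━━━━━━━━━━━━━━━━━━━━━━━━━━━┛        
                                    


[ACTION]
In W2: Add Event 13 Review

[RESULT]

                                    
   ┏━━━━━━━━━━━━━━━━━━━━━━━━━━━━━━┓ 
   ┃ Tetris                       ┃ 
   ┠──────────────────────────────┨ 
━━━┃  ┏━━━━━━━━━━━━━━━━━━━━━━━┓   ┃ 
alc┃  ┃ CalendarWidget        ┃   ┃ 
───┃  ┠───────────────────────┨   ┃ 
   ┃  ┃      October 2026     ┃   ┃ 
──┬┃  ┃Mo Tu We Th Fr Sa Su   ┃   ┃ 
7 │┃  ┃          1  2*  3  4  ┃   ┃ 
──┼┃  ┃ 5  6  7  8  9 10 11   ┃   ┃ 
4 │┃  ┃12* 13* 14 15 16 17 18 ┃   ┃ 
──┼┗━━┃19 20 21 22 23 24 25*  ┃━━━┛ 
1 │ 2 ┃26 27* 28 29 30 31     ┃     
──┼───┗━━━━━━━━━━━━━━━━━━━━━━━┛     
0 │ . │ = │ + │            ┃        
──┼───┼───┼───┤            ┃        
C │ MC│ MR│ M+│            ┃        
──┴───┴───┴───┘            ┃        
                           ┃        
                           ┃        
━━━━━━━━━━━━━━━━━━━━━━━━━━━┛        
                                    


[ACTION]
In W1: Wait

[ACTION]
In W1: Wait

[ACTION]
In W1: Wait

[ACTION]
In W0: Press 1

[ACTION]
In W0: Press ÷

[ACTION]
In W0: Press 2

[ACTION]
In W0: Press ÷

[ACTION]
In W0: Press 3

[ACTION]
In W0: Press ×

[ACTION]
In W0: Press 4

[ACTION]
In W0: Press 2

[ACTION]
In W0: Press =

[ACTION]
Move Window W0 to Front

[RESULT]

                                    
   ┏━━━━━━━━━━━━━━━━━━━━━━━━━━━━━━┓ 
   ┃ Tetris                       ┃ 
   ┠──────────────────────────────┨ 
━━━━━━━━━━━━━━━━━━━━━━━━━━━┓━━┓   ┃ 
alculator                  ┃  ┃   ┃ 
───────────────────────────┨──┨   ┃ 
                7.000000001┃  ┃   ┃ 
──┬───┬───┬───┐            ┃  ┃   ┃ 
7 │ 8 │ 9 │ ÷ │            ┃  ┃   ┃ 
──┼───┼───┼───┤            ┃  ┃   ┃ 
4 │ 5 │ 6 │ × │            ┃8 ┃   ┃ 
──┼───┼───┼───┤            ┃  ┃━━━┛ 
1 │ 2 │ 3 │ - │            ┃  ┃     
──┼───┼───┼───┤            ┃━━┛     
0 │ . │ = │ + │            ┃        
──┼───┼───┼───┤            ┃        
C │ MC│ MR│ M+│            ┃        
──┴───┴───┴───┘            ┃        
                           ┃        
                           ┃        
━━━━━━━━━━━━━━━━━━━━━━━━━━━┛        
                                    
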